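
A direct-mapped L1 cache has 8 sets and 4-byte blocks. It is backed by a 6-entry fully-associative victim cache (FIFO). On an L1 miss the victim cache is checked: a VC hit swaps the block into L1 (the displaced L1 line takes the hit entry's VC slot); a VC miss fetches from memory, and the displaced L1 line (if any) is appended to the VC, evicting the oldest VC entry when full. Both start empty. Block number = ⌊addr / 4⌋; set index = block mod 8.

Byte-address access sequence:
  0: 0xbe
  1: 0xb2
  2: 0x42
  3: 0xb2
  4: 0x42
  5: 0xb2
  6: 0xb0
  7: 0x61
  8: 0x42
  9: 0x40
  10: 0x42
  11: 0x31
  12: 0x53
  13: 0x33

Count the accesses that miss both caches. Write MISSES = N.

MISSES = 6

0: 0xbe (blk 47, set 7) → MISS  vc=[]
1: 0xb2 (blk 44, set 4) → MISS  vc=[]
2: 0x42 (blk 16, set 0) → MISS  vc=[]
3: 0xb2 (blk 44, set 4) → L1-HIT  vc=[]
4: 0x42 (blk 16, set 0) → L1-HIT  vc=[]
5: 0xb2 (blk 44, set 4) → L1-HIT  vc=[]
6: 0xb0 (blk 44, set 4) → L1-HIT  vc=[]
7: 0x61 (blk 24, set 0) → MISS  vc=[16]
8: 0x42 (blk 16, set 0) → VC-HIT  vc=[24]
9: 0x40 (blk 16, set 0) → L1-HIT  vc=[24]
10: 0x42 (blk 16, set 0) → L1-HIT  vc=[24]
11: 0x31 (blk 12, set 4) → MISS  vc=[24, 44]
12: 0x53 (blk 20, set 4) → MISS  vc=[24, 44, 12]
13: 0x33 (blk 12, set 4) → VC-HIT  vc=[24, 44, 20]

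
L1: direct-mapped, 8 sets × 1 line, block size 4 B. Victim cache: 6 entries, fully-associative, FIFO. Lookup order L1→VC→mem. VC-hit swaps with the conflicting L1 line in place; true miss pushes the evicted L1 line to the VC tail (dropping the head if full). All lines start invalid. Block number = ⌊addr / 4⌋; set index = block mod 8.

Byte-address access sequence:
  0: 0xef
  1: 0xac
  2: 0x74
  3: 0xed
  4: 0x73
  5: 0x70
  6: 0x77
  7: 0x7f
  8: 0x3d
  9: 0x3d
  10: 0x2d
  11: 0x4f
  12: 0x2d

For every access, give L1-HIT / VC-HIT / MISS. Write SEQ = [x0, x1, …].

SEQ = [MISS, MISS, MISS, VC-HIT, MISS, L1-HIT, L1-HIT, MISS, MISS, L1-HIT, MISS, MISS, VC-HIT]

0: 0xef (blk 59, set 3) → MISS  vc=[]
1: 0xac (blk 43, set 3) → MISS  vc=[59]
2: 0x74 (blk 29, set 5) → MISS  vc=[59]
3: 0xed (blk 59, set 3) → VC-HIT  vc=[43]
4: 0x73 (blk 28, set 4) → MISS  vc=[43]
5: 0x70 (blk 28, set 4) → L1-HIT  vc=[43]
6: 0x77 (blk 29, set 5) → L1-HIT  vc=[43]
7: 0x7f (blk 31, set 7) → MISS  vc=[43]
8: 0x3d (blk 15, set 7) → MISS  vc=[43, 31]
9: 0x3d (blk 15, set 7) → L1-HIT  vc=[43, 31]
10: 0x2d (blk 11, set 3) → MISS  vc=[43, 31, 59]
11: 0x4f (blk 19, set 3) → MISS  vc=[43, 31, 59, 11]
12: 0x2d (blk 11, set 3) → VC-HIT  vc=[43, 31, 59, 19]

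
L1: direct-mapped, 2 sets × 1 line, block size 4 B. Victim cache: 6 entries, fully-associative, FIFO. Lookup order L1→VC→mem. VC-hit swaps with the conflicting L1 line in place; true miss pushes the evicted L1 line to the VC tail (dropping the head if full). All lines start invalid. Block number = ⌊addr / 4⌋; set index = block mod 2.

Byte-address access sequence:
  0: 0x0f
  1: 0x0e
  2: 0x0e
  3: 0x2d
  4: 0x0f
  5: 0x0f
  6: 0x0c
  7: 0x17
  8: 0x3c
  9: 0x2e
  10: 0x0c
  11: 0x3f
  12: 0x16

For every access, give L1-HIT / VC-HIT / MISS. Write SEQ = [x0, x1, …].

  [0] addr=0xf blk=3 s=1: MISS | VC []
  [1] addr=0xe blk=3 s=1: L1-HIT | VC []
  [2] addr=0xe blk=3 s=1: L1-HIT | VC []
  [3] addr=0x2d blk=11 s=1: MISS | VC [3]
  [4] addr=0xf blk=3 s=1: VC-HIT | VC [11]
  [5] addr=0xf blk=3 s=1: L1-HIT | VC [11]
  [6] addr=0xc blk=3 s=1: L1-HIT | VC [11]
  [7] addr=0x17 blk=5 s=1: MISS | VC [11, 3]
  [8] addr=0x3c blk=15 s=1: MISS | VC [11, 3, 5]
  [9] addr=0x2e blk=11 s=1: VC-HIT | VC [15, 3, 5]
  [10] addr=0xc blk=3 s=1: VC-HIT | VC [15, 11, 5]
  [11] addr=0x3f blk=15 s=1: VC-HIT | VC [3, 11, 5]
  [12] addr=0x16 blk=5 s=1: VC-HIT | VC [3, 11, 15]

SEQ = [MISS, L1-HIT, L1-HIT, MISS, VC-HIT, L1-HIT, L1-HIT, MISS, MISS, VC-HIT, VC-HIT, VC-HIT, VC-HIT]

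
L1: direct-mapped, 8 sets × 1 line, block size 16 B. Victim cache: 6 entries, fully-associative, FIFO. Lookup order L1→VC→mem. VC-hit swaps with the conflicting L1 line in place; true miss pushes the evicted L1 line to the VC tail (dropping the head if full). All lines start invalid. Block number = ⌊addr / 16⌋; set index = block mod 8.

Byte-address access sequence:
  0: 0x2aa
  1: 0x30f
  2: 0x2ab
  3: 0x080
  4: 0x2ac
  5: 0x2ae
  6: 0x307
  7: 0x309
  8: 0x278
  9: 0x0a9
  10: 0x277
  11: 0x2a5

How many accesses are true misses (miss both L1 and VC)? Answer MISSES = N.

MISSES = 5

  [0] addr=0x2aa blk=42 s=2: MISS | VC []
  [1] addr=0x30f blk=48 s=0: MISS | VC []
  [2] addr=0x2ab blk=42 s=2: L1-HIT | VC []
  [3] addr=0x80 blk=8 s=0: MISS | VC [48]
  [4] addr=0x2ac blk=42 s=2: L1-HIT | VC [48]
  [5] addr=0x2ae blk=42 s=2: L1-HIT | VC [48]
  [6] addr=0x307 blk=48 s=0: VC-HIT | VC [8]
  [7] addr=0x309 blk=48 s=0: L1-HIT | VC [8]
  [8] addr=0x278 blk=39 s=7: MISS | VC [8]
  [9] addr=0xa9 blk=10 s=2: MISS | VC [8, 42]
  [10] addr=0x277 blk=39 s=7: L1-HIT | VC [8, 42]
  [11] addr=0x2a5 blk=42 s=2: VC-HIT | VC [8, 10]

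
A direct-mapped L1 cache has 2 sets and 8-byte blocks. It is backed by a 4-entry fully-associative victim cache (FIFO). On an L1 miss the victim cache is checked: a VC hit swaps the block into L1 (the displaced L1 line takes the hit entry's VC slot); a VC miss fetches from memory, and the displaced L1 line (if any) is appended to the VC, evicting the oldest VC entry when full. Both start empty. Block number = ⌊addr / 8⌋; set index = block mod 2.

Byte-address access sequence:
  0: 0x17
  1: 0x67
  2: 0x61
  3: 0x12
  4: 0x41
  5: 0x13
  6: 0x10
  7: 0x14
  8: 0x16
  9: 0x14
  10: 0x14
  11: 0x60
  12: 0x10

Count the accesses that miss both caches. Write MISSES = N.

0: 0x17 (blk 2, set 0) → MISS  vc=[]
1: 0x67 (blk 12, set 0) → MISS  vc=[2]
2: 0x61 (blk 12, set 0) → L1-HIT  vc=[2]
3: 0x12 (blk 2, set 0) → VC-HIT  vc=[12]
4: 0x41 (blk 8, set 0) → MISS  vc=[12, 2]
5: 0x13 (blk 2, set 0) → VC-HIT  vc=[12, 8]
6: 0x10 (blk 2, set 0) → L1-HIT  vc=[12, 8]
7: 0x14 (blk 2, set 0) → L1-HIT  vc=[12, 8]
8: 0x16 (blk 2, set 0) → L1-HIT  vc=[12, 8]
9: 0x14 (blk 2, set 0) → L1-HIT  vc=[12, 8]
10: 0x14 (blk 2, set 0) → L1-HIT  vc=[12, 8]
11: 0x60 (blk 12, set 0) → VC-HIT  vc=[2, 8]
12: 0x10 (blk 2, set 0) → VC-HIT  vc=[12, 8]

MISSES = 3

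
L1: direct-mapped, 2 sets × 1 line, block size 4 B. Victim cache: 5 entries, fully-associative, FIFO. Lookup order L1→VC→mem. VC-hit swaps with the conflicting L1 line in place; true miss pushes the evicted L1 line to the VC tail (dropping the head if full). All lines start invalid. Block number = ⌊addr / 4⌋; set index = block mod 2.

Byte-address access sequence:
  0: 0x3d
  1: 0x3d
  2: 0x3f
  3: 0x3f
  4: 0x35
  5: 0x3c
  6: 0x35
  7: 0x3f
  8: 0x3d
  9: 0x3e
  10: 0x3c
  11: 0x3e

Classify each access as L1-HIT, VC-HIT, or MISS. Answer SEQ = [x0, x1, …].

0: 0x3d (blk 15, set 1) → MISS  vc=[]
1: 0x3d (blk 15, set 1) → L1-HIT  vc=[]
2: 0x3f (blk 15, set 1) → L1-HIT  vc=[]
3: 0x3f (blk 15, set 1) → L1-HIT  vc=[]
4: 0x35 (blk 13, set 1) → MISS  vc=[15]
5: 0x3c (blk 15, set 1) → VC-HIT  vc=[13]
6: 0x35 (blk 13, set 1) → VC-HIT  vc=[15]
7: 0x3f (blk 15, set 1) → VC-HIT  vc=[13]
8: 0x3d (blk 15, set 1) → L1-HIT  vc=[13]
9: 0x3e (blk 15, set 1) → L1-HIT  vc=[13]
10: 0x3c (blk 15, set 1) → L1-HIT  vc=[13]
11: 0x3e (blk 15, set 1) → L1-HIT  vc=[13]

SEQ = [MISS, L1-HIT, L1-HIT, L1-HIT, MISS, VC-HIT, VC-HIT, VC-HIT, L1-HIT, L1-HIT, L1-HIT, L1-HIT]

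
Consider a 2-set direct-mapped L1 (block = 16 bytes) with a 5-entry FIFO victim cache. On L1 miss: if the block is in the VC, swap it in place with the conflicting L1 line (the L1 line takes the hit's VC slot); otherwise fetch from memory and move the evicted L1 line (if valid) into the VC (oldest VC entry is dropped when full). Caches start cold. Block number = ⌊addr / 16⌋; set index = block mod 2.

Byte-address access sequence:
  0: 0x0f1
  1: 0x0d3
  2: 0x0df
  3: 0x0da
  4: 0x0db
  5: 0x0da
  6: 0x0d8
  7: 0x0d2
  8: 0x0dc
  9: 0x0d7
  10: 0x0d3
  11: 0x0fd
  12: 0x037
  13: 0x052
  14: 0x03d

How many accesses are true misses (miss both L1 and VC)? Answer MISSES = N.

MISSES = 4

  [0] addr=0xf1 blk=15 s=1: MISS | VC []
  [1] addr=0xd3 blk=13 s=1: MISS | VC [15]
  [2] addr=0xdf blk=13 s=1: L1-HIT | VC [15]
  [3] addr=0xda blk=13 s=1: L1-HIT | VC [15]
  [4] addr=0xdb blk=13 s=1: L1-HIT | VC [15]
  [5] addr=0xda blk=13 s=1: L1-HIT | VC [15]
  [6] addr=0xd8 blk=13 s=1: L1-HIT | VC [15]
  [7] addr=0xd2 blk=13 s=1: L1-HIT | VC [15]
  [8] addr=0xdc blk=13 s=1: L1-HIT | VC [15]
  [9] addr=0xd7 blk=13 s=1: L1-HIT | VC [15]
  [10] addr=0xd3 blk=13 s=1: L1-HIT | VC [15]
  [11] addr=0xfd blk=15 s=1: VC-HIT | VC [13]
  [12] addr=0x37 blk=3 s=1: MISS | VC [13, 15]
  [13] addr=0x52 blk=5 s=1: MISS | VC [13, 15, 3]
  [14] addr=0x3d blk=3 s=1: VC-HIT | VC [13, 15, 5]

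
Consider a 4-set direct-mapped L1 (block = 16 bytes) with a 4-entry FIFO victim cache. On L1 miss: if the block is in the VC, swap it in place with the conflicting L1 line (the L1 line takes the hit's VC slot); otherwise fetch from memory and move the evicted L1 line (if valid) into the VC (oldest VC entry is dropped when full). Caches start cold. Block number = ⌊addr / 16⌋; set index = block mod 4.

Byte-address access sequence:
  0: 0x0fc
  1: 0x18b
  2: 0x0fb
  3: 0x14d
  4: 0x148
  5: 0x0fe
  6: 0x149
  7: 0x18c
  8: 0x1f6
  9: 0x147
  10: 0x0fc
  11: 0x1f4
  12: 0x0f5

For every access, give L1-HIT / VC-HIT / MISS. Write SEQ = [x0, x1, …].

#0 0xfc→b15/s3 MISS; vc=[]
#1 0x18b→b24/s0 MISS; vc=[]
#2 0xfb→b15/s3 L1-HIT; vc=[]
#3 0x14d→b20/s0 MISS; vc=[24]
#4 0x148→b20/s0 L1-HIT; vc=[24]
#5 0xfe→b15/s3 L1-HIT; vc=[24]
#6 0x149→b20/s0 L1-HIT; vc=[24]
#7 0x18c→b24/s0 VC-HIT; vc=[20]
#8 0x1f6→b31/s3 MISS; vc=[20,15]
#9 0x147→b20/s0 VC-HIT; vc=[24,15]
#10 0xfc→b15/s3 VC-HIT; vc=[24,31]
#11 0x1f4→b31/s3 VC-HIT; vc=[24,15]
#12 0xf5→b15/s3 VC-HIT; vc=[24,31]

SEQ = [MISS, MISS, L1-HIT, MISS, L1-HIT, L1-HIT, L1-HIT, VC-HIT, MISS, VC-HIT, VC-HIT, VC-HIT, VC-HIT]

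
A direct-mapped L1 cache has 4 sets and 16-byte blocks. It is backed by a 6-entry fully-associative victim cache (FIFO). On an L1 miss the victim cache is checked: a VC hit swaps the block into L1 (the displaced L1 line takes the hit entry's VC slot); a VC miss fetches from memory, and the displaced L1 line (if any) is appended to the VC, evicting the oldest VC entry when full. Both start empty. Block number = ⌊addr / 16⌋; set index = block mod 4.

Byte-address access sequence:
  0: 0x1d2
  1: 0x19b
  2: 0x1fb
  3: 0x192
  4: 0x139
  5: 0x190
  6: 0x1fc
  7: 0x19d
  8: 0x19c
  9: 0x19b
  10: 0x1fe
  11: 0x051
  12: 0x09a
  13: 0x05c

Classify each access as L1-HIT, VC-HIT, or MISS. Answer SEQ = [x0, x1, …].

  [0] addr=0x1d2 blk=29 s=1: MISS | VC []
  [1] addr=0x19b blk=25 s=1: MISS | VC [29]
  [2] addr=0x1fb blk=31 s=3: MISS | VC [29]
  [3] addr=0x192 blk=25 s=1: L1-HIT | VC [29]
  [4] addr=0x139 blk=19 s=3: MISS | VC [29, 31]
  [5] addr=0x190 blk=25 s=1: L1-HIT | VC [29, 31]
  [6] addr=0x1fc blk=31 s=3: VC-HIT | VC [29, 19]
  [7] addr=0x19d blk=25 s=1: L1-HIT | VC [29, 19]
  [8] addr=0x19c blk=25 s=1: L1-HIT | VC [29, 19]
  [9] addr=0x19b blk=25 s=1: L1-HIT | VC [29, 19]
  [10] addr=0x1fe blk=31 s=3: L1-HIT | VC [29, 19]
  [11] addr=0x51 blk=5 s=1: MISS | VC [29, 19, 25]
  [12] addr=0x9a blk=9 s=1: MISS | VC [29, 19, 25, 5]
  [13] addr=0x5c blk=5 s=1: VC-HIT | VC [29, 19, 25, 9]

SEQ = [MISS, MISS, MISS, L1-HIT, MISS, L1-HIT, VC-HIT, L1-HIT, L1-HIT, L1-HIT, L1-HIT, MISS, MISS, VC-HIT]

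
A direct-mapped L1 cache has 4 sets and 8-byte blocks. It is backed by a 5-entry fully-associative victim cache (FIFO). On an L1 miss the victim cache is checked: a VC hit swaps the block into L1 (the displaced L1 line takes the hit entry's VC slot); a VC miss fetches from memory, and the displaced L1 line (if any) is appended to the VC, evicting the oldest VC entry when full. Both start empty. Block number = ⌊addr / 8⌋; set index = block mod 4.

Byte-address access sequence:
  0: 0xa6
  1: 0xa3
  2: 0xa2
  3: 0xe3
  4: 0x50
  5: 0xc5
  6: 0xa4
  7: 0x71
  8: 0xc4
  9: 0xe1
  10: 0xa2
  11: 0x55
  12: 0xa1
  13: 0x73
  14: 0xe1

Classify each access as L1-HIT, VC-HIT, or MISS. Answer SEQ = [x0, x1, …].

SEQ = [MISS, L1-HIT, L1-HIT, MISS, MISS, MISS, VC-HIT, MISS, VC-HIT, VC-HIT, VC-HIT, VC-HIT, L1-HIT, VC-HIT, VC-HIT]

#0 0xa6→b20/s0 MISS; vc=[]
#1 0xa3→b20/s0 L1-HIT; vc=[]
#2 0xa2→b20/s0 L1-HIT; vc=[]
#3 0xe3→b28/s0 MISS; vc=[20]
#4 0x50→b10/s2 MISS; vc=[20]
#5 0xc5→b24/s0 MISS; vc=[20,28]
#6 0xa4→b20/s0 VC-HIT; vc=[24,28]
#7 0x71→b14/s2 MISS; vc=[24,28,10]
#8 0xc4→b24/s0 VC-HIT; vc=[20,28,10]
#9 0xe1→b28/s0 VC-HIT; vc=[20,24,10]
#10 0xa2→b20/s0 VC-HIT; vc=[28,24,10]
#11 0x55→b10/s2 VC-HIT; vc=[28,24,14]
#12 0xa1→b20/s0 L1-HIT; vc=[28,24,14]
#13 0x73→b14/s2 VC-HIT; vc=[28,24,10]
#14 0xe1→b28/s0 VC-HIT; vc=[20,24,10]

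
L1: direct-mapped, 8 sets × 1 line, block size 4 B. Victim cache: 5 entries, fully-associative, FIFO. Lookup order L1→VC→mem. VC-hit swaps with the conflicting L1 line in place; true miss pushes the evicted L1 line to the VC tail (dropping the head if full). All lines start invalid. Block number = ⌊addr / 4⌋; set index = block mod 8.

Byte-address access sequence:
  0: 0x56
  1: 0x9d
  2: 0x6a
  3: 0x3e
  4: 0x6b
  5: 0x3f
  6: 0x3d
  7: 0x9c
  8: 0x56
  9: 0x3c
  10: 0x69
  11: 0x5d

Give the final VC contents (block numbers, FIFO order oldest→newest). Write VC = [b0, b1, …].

  [0] addr=0x56 blk=21 s=5: MISS | VC []
  [1] addr=0x9d blk=39 s=7: MISS | VC []
  [2] addr=0x6a blk=26 s=2: MISS | VC []
  [3] addr=0x3e blk=15 s=7: MISS | VC [39]
  [4] addr=0x6b blk=26 s=2: L1-HIT | VC [39]
  [5] addr=0x3f blk=15 s=7: L1-HIT | VC [39]
  [6] addr=0x3d blk=15 s=7: L1-HIT | VC [39]
  [7] addr=0x9c blk=39 s=7: VC-HIT | VC [15]
  [8] addr=0x56 blk=21 s=5: L1-HIT | VC [15]
  [9] addr=0x3c blk=15 s=7: VC-HIT | VC [39]
  [10] addr=0x69 blk=26 s=2: L1-HIT | VC [39]
  [11] addr=0x5d blk=23 s=7: MISS | VC [39, 15]

VC = [39, 15]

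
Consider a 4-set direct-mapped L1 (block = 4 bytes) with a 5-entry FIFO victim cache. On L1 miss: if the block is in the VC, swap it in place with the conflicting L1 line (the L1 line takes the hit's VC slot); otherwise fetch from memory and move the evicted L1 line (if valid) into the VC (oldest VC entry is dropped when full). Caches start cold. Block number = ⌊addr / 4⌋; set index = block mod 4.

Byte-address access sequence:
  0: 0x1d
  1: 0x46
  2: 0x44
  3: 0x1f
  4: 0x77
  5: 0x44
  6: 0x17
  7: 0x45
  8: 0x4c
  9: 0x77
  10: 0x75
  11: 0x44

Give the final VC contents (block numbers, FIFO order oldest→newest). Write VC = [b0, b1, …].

VC = [29, 5, 7]

0: 0x1d (blk 7, set 3) → MISS  vc=[]
1: 0x46 (blk 17, set 1) → MISS  vc=[]
2: 0x44 (blk 17, set 1) → L1-HIT  vc=[]
3: 0x1f (blk 7, set 3) → L1-HIT  vc=[]
4: 0x77 (blk 29, set 1) → MISS  vc=[17]
5: 0x44 (blk 17, set 1) → VC-HIT  vc=[29]
6: 0x17 (blk 5, set 1) → MISS  vc=[29, 17]
7: 0x45 (blk 17, set 1) → VC-HIT  vc=[29, 5]
8: 0x4c (blk 19, set 3) → MISS  vc=[29, 5, 7]
9: 0x77 (blk 29, set 1) → VC-HIT  vc=[17, 5, 7]
10: 0x75 (blk 29, set 1) → L1-HIT  vc=[17, 5, 7]
11: 0x44 (blk 17, set 1) → VC-HIT  vc=[29, 5, 7]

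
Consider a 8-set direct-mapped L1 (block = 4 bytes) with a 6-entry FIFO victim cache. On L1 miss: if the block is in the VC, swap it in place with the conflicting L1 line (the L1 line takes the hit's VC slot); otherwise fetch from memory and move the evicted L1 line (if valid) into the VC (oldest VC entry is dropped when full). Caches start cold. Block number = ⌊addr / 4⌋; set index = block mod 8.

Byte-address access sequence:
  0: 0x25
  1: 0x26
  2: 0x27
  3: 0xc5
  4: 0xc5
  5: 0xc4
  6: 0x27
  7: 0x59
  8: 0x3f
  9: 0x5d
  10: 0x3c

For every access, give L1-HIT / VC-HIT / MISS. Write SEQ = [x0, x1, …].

SEQ = [MISS, L1-HIT, L1-HIT, MISS, L1-HIT, L1-HIT, VC-HIT, MISS, MISS, MISS, VC-HIT]

0: 0x25 (blk 9, set 1) → MISS  vc=[]
1: 0x26 (blk 9, set 1) → L1-HIT  vc=[]
2: 0x27 (blk 9, set 1) → L1-HIT  vc=[]
3: 0xc5 (blk 49, set 1) → MISS  vc=[9]
4: 0xc5 (blk 49, set 1) → L1-HIT  vc=[9]
5: 0xc4 (blk 49, set 1) → L1-HIT  vc=[9]
6: 0x27 (blk 9, set 1) → VC-HIT  vc=[49]
7: 0x59 (blk 22, set 6) → MISS  vc=[49]
8: 0x3f (blk 15, set 7) → MISS  vc=[49]
9: 0x5d (blk 23, set 7) → MISS  vc=[49, 15]
10: 0x3c (blk 15, set 7) → VC-HIT  vc=[49, 23]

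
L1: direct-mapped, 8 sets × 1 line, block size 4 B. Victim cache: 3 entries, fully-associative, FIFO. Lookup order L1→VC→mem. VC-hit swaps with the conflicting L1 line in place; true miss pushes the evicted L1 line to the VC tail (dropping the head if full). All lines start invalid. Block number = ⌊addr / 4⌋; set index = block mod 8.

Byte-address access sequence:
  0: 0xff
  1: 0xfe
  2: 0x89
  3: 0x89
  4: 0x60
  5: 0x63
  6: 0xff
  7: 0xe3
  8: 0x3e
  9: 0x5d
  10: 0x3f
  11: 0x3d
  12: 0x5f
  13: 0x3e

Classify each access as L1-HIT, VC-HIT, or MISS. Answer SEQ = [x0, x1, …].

SEQ = [MISS, L1-HIT, MISS, L1-HIT, MISS, L1-HIT, L1-HIT, MISS, MISS, MISS, VC-HIT, L1-HIT, VC-HIT, VC-HIT]

  [0] addr=0xff blk=63 s=7: MISS | VC []
  [1] addr=0xfe blk=63 s=7: L1-HIT | VC []
  [2] addr=0x89 blk=34 s=2: MISS | VC []
  [3] addr=0x89 blk=34 s=2: L1-HIT | VC []
  [4] addr=0x60 blk=24 s=0: MISS | VC []
  [5] addr=0x63 blk=24 s=0: L1-HIT | VC []
  [6] addr=0xff blk=63 s=7: L1-HIT | VC []
  [7] addr=0xe3 blk=56 s=0: MISS | VC [24]
  [8] addr=0x3e blk=15 s=7: MISS | VC [24, 63]
  [9] addr=0x5d blk=23 s=7: MISS | VC [24, 63, 15]
  [10] addr=0x3f blk=15 s=7: VC-HIT | VC [24, 63, 23]
  [11] addr=0x3d blk=15 s=7: L1-HIT | VC [24, 63, 23]
  [12] addr=0x5f blk=23 s=7: VC-HIT | VC [24, 63, 15]
  [13] addr=0x3e blk=15 s=7: VC-HIT | VC [24, 63, 23]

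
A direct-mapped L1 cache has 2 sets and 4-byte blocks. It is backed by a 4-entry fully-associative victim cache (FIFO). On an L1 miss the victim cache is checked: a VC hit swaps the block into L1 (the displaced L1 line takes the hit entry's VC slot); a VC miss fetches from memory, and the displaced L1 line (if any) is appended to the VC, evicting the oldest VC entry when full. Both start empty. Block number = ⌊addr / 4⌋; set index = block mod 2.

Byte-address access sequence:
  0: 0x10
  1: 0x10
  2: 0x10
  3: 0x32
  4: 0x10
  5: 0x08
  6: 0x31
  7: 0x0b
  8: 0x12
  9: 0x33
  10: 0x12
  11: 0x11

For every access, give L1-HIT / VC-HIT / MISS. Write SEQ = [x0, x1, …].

SEQ = [MISS, L1-HIT, L1-HIT, MISS, VC-HIT, MISS, VC-HIT, VC-HIT, VC-HIT, VC-HIT, VC-HIT, L1-HIT]

#0 0x10→b4/s0 MISS; vc=[]
#1 0x10→b4/s0 L1-HIT; vc=[]
#2 0x10→b4/s0 L1-HIT; vc=[]
#3 0x32→b12/s0 MISS; vc=[4]
#4 0x10→b4/s0 VC-HIT; vc=[12]
#5 0x8→b2/s0 MISS; vc=[12,4]
#6 0x31→b12/s0 VC-HIT; vc=[2,4]
#7 0xb→b2/s0 VC-HIT; vc=[12,4]
#8 0x12→b4/s0 VC-HIT; vc=[12,2]
#9 0x33→b12/s0 VC-HIT; vc=[4,2]
#10 0x12→b4/s0 VC-HIT; vc=[12,2]
#11 0x11→b4/s0 L1-HIT; vc=[12,2]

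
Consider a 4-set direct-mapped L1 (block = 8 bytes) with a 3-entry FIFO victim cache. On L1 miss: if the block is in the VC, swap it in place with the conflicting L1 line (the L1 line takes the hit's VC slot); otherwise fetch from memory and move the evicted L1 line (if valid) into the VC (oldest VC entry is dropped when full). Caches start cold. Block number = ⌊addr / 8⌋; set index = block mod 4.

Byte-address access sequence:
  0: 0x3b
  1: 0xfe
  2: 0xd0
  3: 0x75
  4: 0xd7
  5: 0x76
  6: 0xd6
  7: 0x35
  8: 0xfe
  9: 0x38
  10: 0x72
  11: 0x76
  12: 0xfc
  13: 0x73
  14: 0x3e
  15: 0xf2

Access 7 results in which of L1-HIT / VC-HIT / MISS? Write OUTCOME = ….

OUTCOME = MISS

#0 0x3b→b7/s3 MISS; vc=[]
#1 0xfe→b31/s3 MISS; vc=[7]
#2 0xd0→b26/s2 MISS; vc=[7]
#3 0x75→b14/s2 MISS; vc=[7,26]
#4 0xd7→b26/s2 VC-HIT; vc=[7,14]
#5 0x76→b14/s2 VC-HIT; vc=[7,26]
#6 0xd6→b26/s2 VC-HIT; vc=[7,14]
#7 0x35→b6/s2 MISS; vc=[7,14,26]
#8 0xfe→b31/s3 L1-HIT; vc=[7,14,26]
#9 0x38→b7/s3 VC-HIT; vc=[31,14,26]
#10 0x72→b14/s2 VC-HIT; vc=[31,6,26]
#11 0x76→b14/s2 L1-HIT; vc=[31,6,26]
#12 0xfc→b31/s3 VC-HIT; vc=[7,6,26]
#13 0x73→b14/s2 L1-HIT; vc=[7,6,26]
#14 0x3e→b7/s3 VC-HIT; vc=[31,6,26]
#15 0xf2→b30/s2 MISS; vc=[6,26,14]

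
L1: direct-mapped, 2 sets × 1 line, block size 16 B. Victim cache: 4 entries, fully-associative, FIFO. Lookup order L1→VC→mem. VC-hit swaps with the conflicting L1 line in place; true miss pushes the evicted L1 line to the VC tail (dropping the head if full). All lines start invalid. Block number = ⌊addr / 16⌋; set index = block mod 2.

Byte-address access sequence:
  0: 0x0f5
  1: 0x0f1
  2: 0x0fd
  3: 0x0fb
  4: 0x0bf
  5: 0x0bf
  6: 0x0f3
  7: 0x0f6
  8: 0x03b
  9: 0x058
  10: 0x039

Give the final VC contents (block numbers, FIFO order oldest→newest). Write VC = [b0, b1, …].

#0 0xf5→b15/s1 MISS; vc=[]
#1 0xf1→b15/s1 L1-HIT; vc=[]
#2 0xfd→b15/s1 L1-HIT; vc=[]
#3 0xfb→b15/s1 L1-HIT; vc=[]
#4 0xbf→b11/s1 MISS; vc=[15]
#5 0xbf→b11/s1 L1-HIT; vc=[15]
#6 0xf3→b15/s1 VC-HIT; vc=[11]
#7 0xf6→b15/s1 L1-HIT; vc=[11]
#8 0x3b→b3/s1 MISS; vc=[11,15]
#9 0x58→b5/s1 MISS; vc=[11,15,3]
#10 0x39→b3/s1 VC-HIT; vc=[11,15,5]

VC = [11, 15, 5]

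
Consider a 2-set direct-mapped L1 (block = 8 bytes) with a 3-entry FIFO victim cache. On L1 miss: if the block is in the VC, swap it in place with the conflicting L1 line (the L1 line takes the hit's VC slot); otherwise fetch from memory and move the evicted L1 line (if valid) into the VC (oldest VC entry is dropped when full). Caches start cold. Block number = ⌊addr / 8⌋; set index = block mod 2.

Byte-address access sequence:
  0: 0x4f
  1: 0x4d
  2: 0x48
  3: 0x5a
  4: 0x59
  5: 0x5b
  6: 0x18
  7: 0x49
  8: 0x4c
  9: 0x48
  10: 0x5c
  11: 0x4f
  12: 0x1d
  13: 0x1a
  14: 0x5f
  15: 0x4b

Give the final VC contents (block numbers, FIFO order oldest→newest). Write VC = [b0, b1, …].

  [0] addr=0x4f blk=9 s=1: MISS | VC []
  [1] addr=0x4d blk=9 s=1: L1-HIT | VC []
  [2] addr=0x48 blk=9 s=1: L1-HIT | VC []
  [3] addr=0x5a blk=11 s=1: MISS | VC [9]
  [4] addr=0x59 blk=11 s=1: L1-HIT | VC [9]
  [5] addr=0x5b blk=11 s=1: L1-HIT | VC [9]
  [6] addr=0x18 blk=3 s=1: MISS | VC [9, 11]
  [7] addr=0x49 blk=9 s=1: VC-HIT | VC [3, 11]
  [8] addr=0x4c blk=9 s=1: L1-HIT | VC [3, 11]
  [9] addr=0x48 blk=9 s=1: L1-HIT | VC [3, 11]
  [10] addr=0x5c blk=11 s=1: VC-HIT | VC [3, 9]
  [11] addr=0x4f blk=9 s=1: VC-HIT | VC [3, 11]
  [12] addr=0x1d blk=3 s=1: VC-HIT | VC [9, 11]
  [13] addr=0x1a blk=3 s=1: L1-HIT | VC [9, 11]
  [14] addr=0x5f blk=11 s=1: VC-HIT | VC [9, 3]
  [15] addr=0x4b blk=9 s=1: VC-HIT | VC [11, 3]

VC = [11, 3]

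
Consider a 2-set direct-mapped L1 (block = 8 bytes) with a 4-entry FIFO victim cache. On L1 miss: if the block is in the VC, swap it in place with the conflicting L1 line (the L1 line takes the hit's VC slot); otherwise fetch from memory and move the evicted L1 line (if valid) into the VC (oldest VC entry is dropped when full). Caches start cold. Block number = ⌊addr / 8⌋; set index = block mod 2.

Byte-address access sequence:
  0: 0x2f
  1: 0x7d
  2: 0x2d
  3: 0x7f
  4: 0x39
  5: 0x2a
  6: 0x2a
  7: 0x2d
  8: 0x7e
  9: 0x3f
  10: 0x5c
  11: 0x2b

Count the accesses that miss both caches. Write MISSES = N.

  [0] addr=0x2f blk=5 s=1: MISS | VC []
  [1] addr=0x7d blk=15 s=1: MISS | VC [5]
  [2] addr=0x2d blk=5 s=1: VC-HIT | VC [15]
  [3] addr=0x7f blk=15 s=1: VC-HIT | VC [5]
  [4] addr=0x39 blk=7 s=1: MISS | VC [5, 15]
  [5] addr=0x2a blk=5 s=1: VC-HIT | VC [7, 15]
  [6] addr=0x2a blk=5 s=1: L1-HIT | VC [7, 15]
  [7] addr=0x2d blk=5 s=1: L1-HIT | VC [7, 15]
  [8] addr=0x7e blk=15 s=1: VC-HIT | VC [7, 5]
  [9] addr=0x3f blk=7 s=1: VC-HIT | VC [15, 5]
  [10] addr=0x5c blk=11 s=1: MISS | VC [15, 5, 7]
  [11] addr=0x2b blk=5 s=1: VC-HIT | VC [15, 11, 7]

MISSES = 4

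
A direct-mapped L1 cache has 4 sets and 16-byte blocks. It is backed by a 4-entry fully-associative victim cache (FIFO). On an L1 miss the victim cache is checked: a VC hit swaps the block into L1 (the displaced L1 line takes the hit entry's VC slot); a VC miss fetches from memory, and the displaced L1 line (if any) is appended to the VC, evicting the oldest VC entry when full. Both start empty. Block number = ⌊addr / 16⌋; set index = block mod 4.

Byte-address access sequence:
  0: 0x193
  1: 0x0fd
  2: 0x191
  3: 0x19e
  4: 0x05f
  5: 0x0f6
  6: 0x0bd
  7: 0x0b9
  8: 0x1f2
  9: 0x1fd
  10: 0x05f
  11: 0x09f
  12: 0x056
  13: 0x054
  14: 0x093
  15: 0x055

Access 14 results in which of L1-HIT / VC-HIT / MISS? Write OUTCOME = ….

  [0] addr=0x193 blk=25 s=1: MISS | VC []
  [1] addr=0xfd blk=15 s=3: MISS | VC []
  [2] addr=0x191 blk=25 s=1: L1-HIT | VC []
  [3] addr=0x19e blk=25 s=1: L1-HIT | VC []
  [4] addr=0x5f blk=5 s=1: MISS | VC [25]
  [5] addr=0xf6 blk=15 s=3: L1-HIT | VC [25]
  [6] addr=0xbd blk=11 s=3: MISS | VC [25, 15]
  [7] addr=0xb9 blk=11 s=3: L1-HIT | VC [25, 15]
  [8] addr=0x1f2 blk=31 s=3: MISS | VC [25, 15, 11]
  [9] addr=0x1fd blk=31 s=3: L1-HIT | VC [25, 15, 11]
  [10] addr=0x5f blk=5 s=1: L1-HIT | VC [25, 15, 11]
  [11] addr=0x9f blk=9 s=1: MISS | VC [25, 15, 11, 5]
  [12] addr=0x56 blk=5 s=1: VC-HIT | VC [25, 15, 11, 9]
  [13] addr=0x54 blk=5 s=1: L1-HIT | VC [25, 15, 11, 9]
  [14] addr=0x93 blk=9 s=1: VC-HIT | VC [25, 15, 11, 5]
  [15] addr=0x55 blk=5 s=1: VC-HIT | VC [25, 15, 11, 9]

OUTCOME = VC-HIT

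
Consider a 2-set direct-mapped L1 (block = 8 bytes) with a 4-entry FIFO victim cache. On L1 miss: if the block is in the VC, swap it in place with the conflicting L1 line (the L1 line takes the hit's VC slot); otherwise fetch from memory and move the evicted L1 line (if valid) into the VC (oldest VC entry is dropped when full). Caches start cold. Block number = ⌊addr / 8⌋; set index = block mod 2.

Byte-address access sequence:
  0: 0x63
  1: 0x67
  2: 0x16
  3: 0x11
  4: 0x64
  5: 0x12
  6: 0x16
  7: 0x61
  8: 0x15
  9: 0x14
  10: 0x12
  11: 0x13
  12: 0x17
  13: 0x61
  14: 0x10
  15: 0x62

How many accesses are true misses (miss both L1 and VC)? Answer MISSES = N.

MISSES = 2

#0 0x63→b12/s0 MISS; vc=[]
#1 0x67→b12/s0 L1-HIT; vc=[]
#2 0x16→b2/s0 MISS; vc=[12]
#3 0x11→b2/s0 L1-HIT; vc=[12]
#4 0x64→b12/s0 VC-HIT; vc=[2]
#5 0x12→b2/s0 VC-HIT; vc=[12]
#6 0x16→b2/s0 L1-HIT; vc=[12]
#7 0x61→b12/s0 VC-HIT; vc=[2]
#8 0x15→b2/s0 VC-HIT; vc=[12]
#9 0x14→b2/s0 L1-HIT; vc=[12]
#10 0x12→b2/s0 L1-HIT; vc=[12]
#11 0x13→b2/s0 L1-HIT; vc=[12]
#12 0x17→b2/s0 L1-HIT; vc=[12]
#13 0x61→b12/s0 VC-HIT; vc=[2]
#14 0x10→b2/s0 VC-HIT; vc=[12]
#15 0x62→b12/s0 VC-HIT; vc=[2]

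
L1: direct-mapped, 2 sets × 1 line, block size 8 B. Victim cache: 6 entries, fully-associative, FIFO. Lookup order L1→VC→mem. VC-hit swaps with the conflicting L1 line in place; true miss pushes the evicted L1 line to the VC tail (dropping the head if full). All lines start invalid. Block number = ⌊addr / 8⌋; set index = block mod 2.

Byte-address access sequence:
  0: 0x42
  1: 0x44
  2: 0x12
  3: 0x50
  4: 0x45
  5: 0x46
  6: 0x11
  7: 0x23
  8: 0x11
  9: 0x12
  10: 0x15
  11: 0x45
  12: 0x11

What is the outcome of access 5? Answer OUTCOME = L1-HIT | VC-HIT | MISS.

OUTCOME = L1-HIT

0: 0x42 (blk 8, set 0) → MISS  vc=[]
1: 0x44 (blk 8, set 0) → L1-HIT  vc=[]
2: 0x12 (blk 2, set 0) → MISS  vc=[8]
3: 0x50 (blk 10, set 0) → MISS  vc=[8, 2]
4: 0x45 (blk 8, set 0) → VC-HIT  vc=[10, 2]
5: 0x46 (blk 8, set 0) → L1-HIT  vc=[10, 2]
6: 0x11 (blk 2, set 0) → VC-HIT  vc=[10, 8]
7: 0x23 (blk 4, set 0) → MISS  vc=[10, 8, 2]
8: 0x11 (blk 2, set 0) → VC-HIT  vc=[10, 8, 4]
9: 0x12 (blk 2, set 0) → L1-HIT  vc=[10, 8, 4]
10: 0x15 (blk 2, set 0) → L1-HIT  vc=[10, 8, 4]
11: 0x45 (blk 8, set 0) → VC-HIT  vc=[10, 2, 4]
12: 0x11 (blk 2, set 0) → VC-HIT  vc=[10, 8, 4]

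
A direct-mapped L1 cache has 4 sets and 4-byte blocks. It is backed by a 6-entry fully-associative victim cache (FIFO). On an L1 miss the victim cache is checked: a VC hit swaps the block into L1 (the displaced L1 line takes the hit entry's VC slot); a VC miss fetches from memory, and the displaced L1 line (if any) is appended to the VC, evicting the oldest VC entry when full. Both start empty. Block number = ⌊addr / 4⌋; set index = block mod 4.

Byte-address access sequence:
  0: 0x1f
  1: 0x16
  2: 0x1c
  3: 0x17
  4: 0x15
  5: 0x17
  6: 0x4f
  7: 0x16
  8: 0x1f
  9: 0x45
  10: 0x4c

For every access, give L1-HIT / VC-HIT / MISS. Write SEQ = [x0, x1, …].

SEQ = [MISS, MISS, L1-HIT, L1-HIT, L1-HIT, L1-HIT, MISS, L1-HIT, VC-HIT, MISS, VC-HIT]

0: 0x1f (blk 7, set 3) → MISS  vc=[]
1: 0x16 (blk 5, set 1) → MISS  vc=[]
2: 0x1c (blk 7, set 3) → L1-HIT  vc=[]
3: 0x17 (blk 5, set 1) → L1-HIT  vc=[]
4: 0x15 (blk 5, set 1) → L1-HIT  vc=[]
5: 0x17 (blk 5, set 1) → L1-HIT  vc=[]
6: 0x4f (blk 19, set 3) → MISS  vc=[7]
7: 0x16 (blk 5, set 1) → L1-HIT  vc=[7]
8: 0x1f (blk 7, set 3) → VC-HIT  vc=[19]
9: 0x45 (blk 17, set 1) → MISS  vc=[19, 5]
10: 0x4c (blk 19, set 3) → VC-HIT  vc=[7, 5]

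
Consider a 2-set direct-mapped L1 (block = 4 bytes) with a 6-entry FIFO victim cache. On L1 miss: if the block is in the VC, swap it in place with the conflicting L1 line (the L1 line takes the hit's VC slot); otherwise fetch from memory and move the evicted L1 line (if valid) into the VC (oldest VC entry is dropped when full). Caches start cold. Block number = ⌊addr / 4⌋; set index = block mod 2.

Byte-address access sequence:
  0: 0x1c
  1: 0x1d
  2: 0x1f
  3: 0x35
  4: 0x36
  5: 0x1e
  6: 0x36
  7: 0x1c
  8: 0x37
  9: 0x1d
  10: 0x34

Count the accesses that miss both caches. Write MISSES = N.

MISSES = 2

  [0] addr=0x1c blk=7 s=1: MISS | VC []
  [1] addr=0x1d blk=7 s=1: L1-HIT | VC []
  [2] addr=0x1f blk=7 s=1: L1-HIT | VC []
  [3] addr=0x35 blk=13 s=1: MISS | VC [7]
  [4] addr=0x36 blk=13 s=1: L1-HIT | VC [7]
  [5] addr=0x1e blk=7 s=1: VC-HIT | VC [13]
  [6] addr=0x36 blk=13 s=1: VC-HIT | VC [7]
  [7] addr=0x1c blk=7 s=1: VC-HIT | VC [13]
  [8] addr=0x37 blk=13 s=1: VC-HIT | VC [7]
  [9] addr=0x1d blk=7 s=1: VC-HIT | VC [13]
  [10] addr=0x34 blk=13 s=1: VC-HIT | VC [7]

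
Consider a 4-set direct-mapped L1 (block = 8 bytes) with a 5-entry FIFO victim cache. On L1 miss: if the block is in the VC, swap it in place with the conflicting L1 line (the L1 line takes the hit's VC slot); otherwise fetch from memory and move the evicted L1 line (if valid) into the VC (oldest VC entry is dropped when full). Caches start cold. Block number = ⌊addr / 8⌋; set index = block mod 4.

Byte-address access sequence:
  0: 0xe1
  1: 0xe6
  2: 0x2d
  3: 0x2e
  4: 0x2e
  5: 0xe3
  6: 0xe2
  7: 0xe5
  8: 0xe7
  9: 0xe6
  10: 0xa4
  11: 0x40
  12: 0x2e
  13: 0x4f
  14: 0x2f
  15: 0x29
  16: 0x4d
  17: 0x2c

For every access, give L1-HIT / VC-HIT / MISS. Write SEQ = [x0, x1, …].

SEQ = [MISS, L1-HIT, MISS, L1-HIT, L1-HIT, L1-HIT, L1-HIT, L1-HIT, L1-HIT, L1-HIT, MISS, MISS, L1-HIT, MISS, VC-HIT, L1-HIT, VC-HIT, VC-HIT]

0: 0xe1 (blk 28, set 0) → MISS  vc=[]
1: 0xe6 (blk 28, set 0) → L1-HIT  vc=[]
2: 0x2d (blk 5, set 1) → MISS  vc=[]
3: 0x2e (blk 5, set 1) → L1-HIT  vc=[]
4: 0x2e (blk 5, set 1) → L1-HIT  vc=[]
5: 0xe3 (blk 28, set 0) → L1-HIT  vc=[]
6: 0xe2 (blk 28, set 0) → L1-HIT  vc=[]
7: 0xe5 (blk 28, set 0) → L1-HIT  vc=[]
8: 0xe7 (blk 28, set 0) → L1-HIT  vc=[]
9: 0xe6 (blk 28, set 0) → L1-HIT  vc=[]
10: 0xa4 (blk 20, set 0) → MISS  vc=[28]
11: 0x40 (blk 8, set 0) → MISS  vc=[28, 20]
12: 0x2e (blk 5, set 1) → L1-HIT  vc=[28, 20]
13: 0x4f (blk 9, set 1) → MISS  vc=[28, 20, 5]
14: 0x2f (blk 5, set 1) → VC-HIT  vc=[28, 20, 9]
15: 0x29 (blk 5, set 1) → L1-HIT  vc=[28, 20, 9]
16: 0x4d (blk 9, set 1) → VC-HIT  vc=[28, 20, 5]
17: 0x2c (blk 5, set 1) → VC-HIT  vc=[28, 20, 9]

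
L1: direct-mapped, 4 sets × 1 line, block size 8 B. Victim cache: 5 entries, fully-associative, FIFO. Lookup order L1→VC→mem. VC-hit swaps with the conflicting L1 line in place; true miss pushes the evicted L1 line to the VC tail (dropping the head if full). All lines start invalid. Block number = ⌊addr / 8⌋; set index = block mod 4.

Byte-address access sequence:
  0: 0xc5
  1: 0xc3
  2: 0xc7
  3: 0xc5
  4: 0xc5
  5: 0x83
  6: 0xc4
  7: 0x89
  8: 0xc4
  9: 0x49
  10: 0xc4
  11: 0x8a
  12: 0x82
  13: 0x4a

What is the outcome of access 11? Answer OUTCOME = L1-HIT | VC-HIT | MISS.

OUTCOME = VC-HIT

0: 0xc5 (blk 24, set 0) → MISS  vc=[]
1: 0xc3 (blk 24, set 0) → L1-HIT  vc=[]
2: 0xc7 (blk 24, set 0) → L1-HIT  vc=[]
3: 0xc5 (blk 24, set 0) → L1-HIT  vc=[]
4: 0xc5 (blk 24, set 0) → L1-HIT  vc=[]
5: 0x83 (blk 16, set 0) → MISS  vc=[24]
6: 0xc4 (blk 24, set 0) → VC-HIT  vc=[16]
7: 0x89 (blk 17, set 1) → MISS  vc=[16]
8: 0xc4 (blk 24, set 0) → L1-HIT  vc=[16]
9: 0x49 (blk 9, set 1) → MISS  vc=[16, 17]
10: 0xc4 (blk 24, set 0) → L1-HIT  vc=[16, 17]
11: 0x8a (blk 17, set 1) → VC-HIT  vc=[16, 9]
12: 0x82 (blk 16, set 0) → VC-HIT  vc=[24, 9]
13: 0x4a (blk 9, set 1) → VC-HIT  vc=[24, 17]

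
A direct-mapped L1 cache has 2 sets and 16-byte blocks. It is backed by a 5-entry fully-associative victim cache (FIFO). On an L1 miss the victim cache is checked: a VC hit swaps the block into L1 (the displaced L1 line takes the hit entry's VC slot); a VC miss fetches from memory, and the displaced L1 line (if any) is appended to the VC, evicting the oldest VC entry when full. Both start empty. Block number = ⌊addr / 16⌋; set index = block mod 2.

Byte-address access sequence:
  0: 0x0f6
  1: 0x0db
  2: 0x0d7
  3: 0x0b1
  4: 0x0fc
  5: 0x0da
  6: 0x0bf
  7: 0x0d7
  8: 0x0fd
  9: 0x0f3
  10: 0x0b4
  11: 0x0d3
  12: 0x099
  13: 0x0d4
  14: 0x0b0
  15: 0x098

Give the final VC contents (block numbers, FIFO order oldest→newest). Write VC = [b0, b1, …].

VC = [15, 13, 11]

0: 0xf6 (blk 15, set 1) → MISS  vc=[]
1: 0xdb (blk 13, set 1) → MISS  vc=[15]
2: 0xd7 (blk 13, set 1) → L1-HIT  vc=[15]
3: 0xb1 (blk 11, set 1) → MISS  vc=[15, 13]
4: 0xfc (blk 15, set 1) → VC-HIT  vc=[11, 13]
5: 0xda (blk 13, set 1) → VC-HIT  vc=[11, 15]
6: 0xbf (blk 11, set 1) → VC-HIT  vc=[13, 15]
7: 0xd7 (blk 13, set 1) → VC-HIT  vc=[11, 15]
8: 0xfd (blk 15, set 1) → VC-HIT  vc=[11, 13]
9: 0xf3 (blk 15, set 1) → L1-HIT  vc=[11, 13]
10: 0xb4 (blk 11, set 1) → VC-HIT  vc=[15, 13]
11: 0xd3 (blk 13, set 1) → VC-HIT  vc=[15, 11]
12: 0x99 (blk 9, set 1) → MISS  vc=[15, 11, 13]
13: 0xd4 (blk 13, set 1) → VC-HIT  vc=[15, 11, 9]
14: 0xb0 (blk 11, set 1) → VC-HIT  vc=[15, 13, 9]
15: 0x98 (blk 9, set 1) → VC-HIT  vc=[15, 13, 11]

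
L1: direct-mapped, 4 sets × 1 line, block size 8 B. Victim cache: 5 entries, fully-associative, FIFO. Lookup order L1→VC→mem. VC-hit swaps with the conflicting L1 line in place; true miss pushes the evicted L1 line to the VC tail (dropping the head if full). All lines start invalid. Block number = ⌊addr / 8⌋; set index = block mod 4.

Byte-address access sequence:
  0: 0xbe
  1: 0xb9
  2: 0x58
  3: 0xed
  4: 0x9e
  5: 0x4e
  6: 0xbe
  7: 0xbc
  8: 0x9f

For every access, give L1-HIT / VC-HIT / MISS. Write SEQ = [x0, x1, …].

#0 0xbe→b23/s3 MISS; vc=[]
#1 0xb9→b23/s3 L1-HIT; vc=[]
#2 0x58→b11/s3 MISS; vc=[23]
#3 0xed→b29/s1 MISS; vc=[23]
#4 0x9e→b19/s3 MISS; vc=[23,11]
#5 0x4e→b9/s1 MISS; vc=[23,11,29]
#6 0xbe→b23/s3 VC-HIT; vc=[19,11,29]
#7 0xbc→b23/s3 L1-HIT; vc=[19,11,29]
#8 0x9f→b19/s3 VC-HIT; vc=[23,11,29]

SEQ = [MISS, L1-HIT, MISS, MISS, MISS, MISS, VC-HIT, L1-HIT, VC-HIT]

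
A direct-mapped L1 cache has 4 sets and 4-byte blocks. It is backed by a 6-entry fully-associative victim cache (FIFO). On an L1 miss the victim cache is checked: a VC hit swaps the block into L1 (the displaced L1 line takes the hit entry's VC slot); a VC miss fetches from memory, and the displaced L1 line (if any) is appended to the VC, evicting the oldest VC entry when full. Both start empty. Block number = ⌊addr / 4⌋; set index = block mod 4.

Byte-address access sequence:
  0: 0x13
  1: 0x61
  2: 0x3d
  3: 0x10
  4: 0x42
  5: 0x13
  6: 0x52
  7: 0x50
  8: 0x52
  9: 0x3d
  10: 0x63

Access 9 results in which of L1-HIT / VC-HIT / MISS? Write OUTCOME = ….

#0 0x13→b4/s0 MISS; vc=[]
#1 0x61→b24/s0 MISS; vc=[4]
#2 0x3d→b15/s3 MISS; vc=[4]
#3 0x10→b4/s0 VC-HIT; vc=[24]
#4 0x42→b16/s0 MISS; vc=[24,4]
#5 0x13→b4/s0 VC-HIT; vc=[24,16]
#6 0x52→b20/s0 MISS; vc=[24,16,4]
#7 0x50→b20/s0 L1-HIT; vc=[24,16,4]
#8 0x52→b20/s0 L1-HIT; vc=[24,16,4]
#9 0x3d→b15/s3 L1-HIT; vc=[24,16,4]
#10 0x63→b24/s0 VC-HIT; vc=[20,16,4]

OUTCOME = L1-HIT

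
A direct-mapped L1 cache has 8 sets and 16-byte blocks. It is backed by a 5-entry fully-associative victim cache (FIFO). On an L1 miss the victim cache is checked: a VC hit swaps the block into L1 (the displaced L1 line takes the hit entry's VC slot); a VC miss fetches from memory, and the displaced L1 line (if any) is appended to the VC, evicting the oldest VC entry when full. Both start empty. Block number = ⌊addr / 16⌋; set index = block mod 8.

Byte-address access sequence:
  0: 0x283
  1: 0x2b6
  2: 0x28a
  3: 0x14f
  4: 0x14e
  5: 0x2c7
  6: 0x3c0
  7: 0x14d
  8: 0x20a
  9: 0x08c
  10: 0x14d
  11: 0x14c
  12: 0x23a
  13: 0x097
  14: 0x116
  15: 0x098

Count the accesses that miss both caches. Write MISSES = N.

MISSES = 10

0: 0x283 (blk 40, set 0) → MISS  vc=[]
1: 0x2b6 (blk 43, set 3) → MISS  vc=[]
2: 0x28a (blk 40, set 0) → L1-HIT  vc=[]
3: 0x14f (blk 20, set 4) → MISS  vc=[]
4: 0x14e (blk 20, set 4) → L1-HIT  vc=[]
5: 0x2c7 (blk 44, set 4) → MISS  vc=[20]
6: 0x3c0 (blk 60, set 4) → MISS  vc=[20, 44]
7: 0x14d (blk 20, set 4) → VC-HIT  vc=[60, 44]
8: 0x20a (blk 32, set 0) → MISS  vc=[60, 44, 40]
9: 0x8c (blk 8, set 0) → MISS  vc=[60, 44, 40, 32]
10: 0x14d (blk 20, set 4) → L1-HIT  vc=[60, 44, 40, 32]
11: 0x14c (blk 20, set 4) → L1-HIT  vc=[60, 44, 40, 32]
12: 0x23a (blk 35, set 3) → MISS  vc=[60, 44, 40, 32, 43]
13: 0x97 (blk 9, set 1) → MISS  vc=[60, 44, 40, 32, 43]
14: 0x116 (blk 17, set 1) → MISS  vc=[44, 40, 32, 43, 9]
15: 0x98 (blk 9, set 1) → VC-HIT  vc=[44, 40, 32, 43, 17]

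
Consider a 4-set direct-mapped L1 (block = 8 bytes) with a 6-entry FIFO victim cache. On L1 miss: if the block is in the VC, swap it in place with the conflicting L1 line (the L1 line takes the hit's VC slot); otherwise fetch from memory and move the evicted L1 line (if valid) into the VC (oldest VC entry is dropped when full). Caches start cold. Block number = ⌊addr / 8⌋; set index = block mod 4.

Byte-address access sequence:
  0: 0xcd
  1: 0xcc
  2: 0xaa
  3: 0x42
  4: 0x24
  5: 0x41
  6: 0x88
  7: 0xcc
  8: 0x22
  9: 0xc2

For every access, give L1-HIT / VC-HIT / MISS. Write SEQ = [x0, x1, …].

SEQ = [MISS, L1-HIT, MISS, MISS, MISS, VC-HIT, MISS, VC-HIT, VC-HIT, MISS]

#0 0xcd→b25/s1 MISS; vc=[]
#1 0xcc→b25/s1 L1-HIT; vc=[]
#2 0xaa→b21/s1 MISS; vc=[25]
#3 0x42→b8/s0 MISS; vc=[25]
#4 0x24→b4/s0 MISS; vc=[25,8]
#5 0x41→b8/s0 VC-HIT; vc=[25,4]
#6 0x88→b17/s1 MISS; vc=[25,4,21]
#7 0xcc→b25/s1 VC-HIT; vc=[17,4,21]
#8 0x22→b4/s0 VC-HIT; vc=[17,8,21]
#9 0xc2→b24/s0 MISS; vc=[17,8,21,4]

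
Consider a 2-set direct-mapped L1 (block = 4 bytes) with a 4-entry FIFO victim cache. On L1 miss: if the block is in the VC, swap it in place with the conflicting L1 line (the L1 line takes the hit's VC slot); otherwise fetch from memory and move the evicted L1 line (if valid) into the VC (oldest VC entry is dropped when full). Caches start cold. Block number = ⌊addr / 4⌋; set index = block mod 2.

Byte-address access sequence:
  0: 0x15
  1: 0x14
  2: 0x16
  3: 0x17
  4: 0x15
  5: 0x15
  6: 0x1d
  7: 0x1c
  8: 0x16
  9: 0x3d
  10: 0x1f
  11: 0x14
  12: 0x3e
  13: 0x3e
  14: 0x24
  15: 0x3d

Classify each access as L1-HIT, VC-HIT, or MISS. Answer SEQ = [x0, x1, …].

  [0] addr=0x15 blk=5 s=1: MISS | VC []
  [1] addr=0x14 blk=5 s=1: L1-HIT | VC []
  [2] addr=0x16 blk=5 s=1: L1-HIT | VC []
  [3] addr=0x17 blk=5 s=1: L1-HIT | VC []
  [4] addr=0x15 blk=5 s=1: L1-HIT | VC []
  [5] addr=0x15 blk=5 s=1: L1-HIT | VC []
  [6] addr=0x1d blk=7 s=1: MISS | VC [5]
  [7] addr=0x1c blk=7 s=1: L1-HIT | VC [5]
  [8] addr=0x16 blk=5 s=1: VC-HIT | VC [7]
  [9] addr=0x3d blk=15 s=1: MISS | VC [7, 5]
  [10] addr=0x1f blk=7 s=1: VC-HIT | VC [15, 5]
  [11] addr=0x14 blk=5 s=1: VC-HIT | VC [15, 7]
  [12] addr=0x3e blk=15 s=1: VC-HIT | VC [5, 7]
  [13] addr=0x3e blk=15 s=1: L1-HIT | VC [5, 7]
  [14] addr=0x24 blk=9 s=1: MISS | VC [5, 7, 15]
  [15] addr=0x3d blk=15 s=1: VC-HIT | VC [5, 7, 9]

SEQ = [MISS, L1-HIT, L1-HIT, L1-HIT, L1-HIT, L1-HIT, MISS, L1-HIT, VC-HIT, MISS, VC-HIT, VC-HIT, VC-HIT, L1-HIT, MISS, VC-HIT]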